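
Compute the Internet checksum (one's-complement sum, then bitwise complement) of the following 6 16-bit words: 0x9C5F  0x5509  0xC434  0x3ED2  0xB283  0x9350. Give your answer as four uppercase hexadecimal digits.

One's-complement addition (fold any carry out of bit 15 back into bit 0):
  0x9C5F + 0x5509 = 0x0F168
  0xF168 + 0xC434 = 0x1B59C → wrap carry → 0xB59D
  0xB59D + 0x3ED2 = 0x0F46F
  0xF46F + 0xB283 = 0x1A6F2 → wrap carry → 0xA6F3
  0xA6F3 + 0x9350 = 0x13A43 → wrap carry → 0x3A44
One's-complement sum = 0x3A44.
Checksum = ~0x3A44 & 0xFFFF = 0xC5BB.

C5BB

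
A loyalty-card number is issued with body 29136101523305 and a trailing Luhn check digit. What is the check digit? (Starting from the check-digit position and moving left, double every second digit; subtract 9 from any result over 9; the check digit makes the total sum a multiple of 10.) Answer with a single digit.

3

Partial digits right→left: 5 0 3 3 2 5 1 0 1 6 3 1 9 2
Double every second digit counting from the check-digit position (so the 1st, 3rd, 5th, ... of the partial from the right).
  doubled (with −9 where >9): 1 6 4 2 2 6 9 → sum 30
  kept as-is: 0 3 5 0 6 1 2 → sum 17
Total = 30 + 17 = 47.
Check digit = (10 − (47 mod 10)) mod 10 = 3.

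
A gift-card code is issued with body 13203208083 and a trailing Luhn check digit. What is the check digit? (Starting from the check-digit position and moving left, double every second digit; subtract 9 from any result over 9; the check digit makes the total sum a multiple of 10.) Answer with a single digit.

1

Partial digits right→left: 3 8 0 8 0 2 3 0 2 3 1
Double every second digit counting from the check-digit position (so the 1st, 3rd, 5th, ... of the partial from the right).
  doubled (with −9 where >9): 6 0 0 6 4 2 → sum 18
  kept as-is: 8 8 2 0 3 → sum 21
Total = 18 + 21 = 39.
Check digit = (10 − (39 mod 10)) mod 10 = 1.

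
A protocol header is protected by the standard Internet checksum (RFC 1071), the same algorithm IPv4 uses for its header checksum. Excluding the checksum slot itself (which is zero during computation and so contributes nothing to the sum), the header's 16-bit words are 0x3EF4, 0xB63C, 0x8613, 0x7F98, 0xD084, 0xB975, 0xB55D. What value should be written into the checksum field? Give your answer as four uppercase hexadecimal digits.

C5CA

One's-complement addition (fold any carry out of bit 15 back into bit 0):
  0x3EF4 + 0xB63C = 0x0F530
  0xF530 + 0x8613 = 0x17B43 → wrap carry → 0x7B44
  0x7B44 + 0x7F98 = 0x0FADC
  0xFADC + 0xD084 = 0x1CB60 → wrap carry → 0xCB61
  0xCB61 + 0xB975 = 0x184D6 → wrap carry → 0x84D7
  0x84D7 + 0xB55D = 0x13A34 → wrap carry → 0x3A35
One's-complement sum = 0x3A35.
Checksum = ~0x3A35 & 0xFFFF = 0xC5CA.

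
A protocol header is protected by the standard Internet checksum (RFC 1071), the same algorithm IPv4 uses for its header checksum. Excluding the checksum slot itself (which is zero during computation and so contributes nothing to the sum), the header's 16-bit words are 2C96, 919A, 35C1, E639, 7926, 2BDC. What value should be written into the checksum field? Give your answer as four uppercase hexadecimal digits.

One's-complement addition (fold any carry out of bit 15 back into bit 0):
  0x2C96 + 0x919A = 0x0BE30
  0xBE30 + 0x35C1 = 0x0F3F1
  0xF3F1 + 0xE639 = 0x1DA2A → wrap carry → 0xDA2B
  0xDA2B + 0x7926 = 0x15351 → wrap carry → 0x5352
  0x5352 + 0x2BDC = 0x07F2E
One's-complement sum = 0x7F2E.
Checksum = ~0x7F2E & 0xFFFF = 0x80D1.

80D1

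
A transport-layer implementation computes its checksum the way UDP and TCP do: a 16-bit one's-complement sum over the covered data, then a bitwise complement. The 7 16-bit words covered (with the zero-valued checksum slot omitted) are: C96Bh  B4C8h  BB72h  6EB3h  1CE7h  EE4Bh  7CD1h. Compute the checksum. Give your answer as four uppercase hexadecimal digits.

One's-complement addition (fold any carry out of bit 15 back into bit 0):
  0xC96B + 0xB4C8 = 0x17E33 → wrap carry → 0x7E34
  0x7E34 + 0xBB72 = 0x139A6 → wrap carry → 0x39A7
  0x39A7 + 0x6EB3 = 0x0A85A
  0xA85A + 0x1CE7 = 0x0C541
  0xC541 + 0xEE4B = 0x1B38C → wrap carry → 0xB38D
  0xB38D + 0x7CD1 = 0x1305E → wrap carry → 0x305F
One's-complement sum = 0x305F.
Checksum = ~0x305F & 0xFFFF = 0xCFA0.

CFA0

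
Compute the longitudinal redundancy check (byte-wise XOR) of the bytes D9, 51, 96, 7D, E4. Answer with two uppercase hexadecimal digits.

87

XOR the bytes together:
  start with 0xD9
  0xD9 ⊕ 0x51 = 0x88
  0x88 ⊕ 0x96 = 0x1E
  0x1E ⊕ 0x7D = 0x63
  0x63 ⊕ 0xE4 = 0x87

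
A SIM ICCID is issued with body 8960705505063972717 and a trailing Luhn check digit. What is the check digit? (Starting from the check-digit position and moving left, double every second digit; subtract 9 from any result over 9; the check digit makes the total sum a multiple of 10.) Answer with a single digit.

6

Partial digits right→left: 7 1 7 2 7 9 3 6 0 5 0 5 5 0 7 0 6 9 8
Double every second digit counting from the check-digit position (so the 1st, 3rd, 5th, ... of the partial from the right).
  doubled (with −9 where >9): 5 5 5 6 0 0 1 5 3 7 → sum 37
  kept as-is: 1 2 9 6 5 5 0 0 9 → sum 37
Total = 37 + 37 = 74.
Check digit = (10 − (74 mod 10)) mod 10 = 6.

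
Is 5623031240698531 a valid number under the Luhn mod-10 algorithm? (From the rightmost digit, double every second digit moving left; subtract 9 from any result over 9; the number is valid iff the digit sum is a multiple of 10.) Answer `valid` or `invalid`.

valid

From the right, keep odd positions and double even positions (subtract 9 from any doubled value over 9):
  doubled (positions 2,4,...): 6 7 3 8 2 0 4 1 → sum 31
  kept (positions 1,3,...): 1 5 9 0 2 3 3 6 → sum 29
Total = 60.
60 mod 10 = 0, so the number is valid.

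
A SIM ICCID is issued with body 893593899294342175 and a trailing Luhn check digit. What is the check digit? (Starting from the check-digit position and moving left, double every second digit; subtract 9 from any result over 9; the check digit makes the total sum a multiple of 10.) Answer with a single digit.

4

Partial digits right→left: 5 7 1 2 4 3 4 9 2 9 9 8 3 9 5 3 9 8
Double every second digit counting from the check-digit position (so the 1st, 3rd, 5th, ... of the partial from the right).
  doubled (with −9 where >9): 1 2 8 8 4 9 6 1 9 → sum 48
  kept as-is: 7 2 3 9 9 8 9 3 8 → sum 58
Total = 48 + 58 = 106.
Check digit = (10 − (106 mod 10)) mod 10 = 4.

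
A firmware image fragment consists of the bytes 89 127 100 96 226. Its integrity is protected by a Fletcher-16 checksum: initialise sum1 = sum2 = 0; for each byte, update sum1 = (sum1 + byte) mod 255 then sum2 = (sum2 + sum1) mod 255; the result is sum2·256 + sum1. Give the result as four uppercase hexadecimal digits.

8D80

Running sums (mod 255):
  after byte 0 (89): sum1=89, sum2=89
  after byte 1 (127): sum1=216, sum2=50
  after byte 2 (100): sum1=61, sum2=111
  after byte 3 (96): sum1=157, sum2=13
  after byte 4 (226): sum1=128, sum2=141
Checksum = sum2·256 + sum1 = 141·256 + 128 = 36224 = 0x8D80.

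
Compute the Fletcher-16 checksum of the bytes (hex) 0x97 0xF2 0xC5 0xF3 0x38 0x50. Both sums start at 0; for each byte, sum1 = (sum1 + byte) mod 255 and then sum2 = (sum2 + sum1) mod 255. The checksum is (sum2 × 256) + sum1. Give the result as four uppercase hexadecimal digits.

00CC

Running sums (mod 255):
  after byte 0 (0x97): sum1=151, sum2=151
  after byte 1 (0xF2): sum1=138, sum2=34
  after byte 2 (0xC5): sum1=80, sum2=114
  after byte 3 (0xF3): sum1=68, sum2=182
  after byte 4 (0x38): sum1=124, sum2=51
  after byte 5 (0x50): sum1=204, sum2=0
Checksum = sum2·256 + sum1 = 0·256 + 204 = 204 = 0x00CC.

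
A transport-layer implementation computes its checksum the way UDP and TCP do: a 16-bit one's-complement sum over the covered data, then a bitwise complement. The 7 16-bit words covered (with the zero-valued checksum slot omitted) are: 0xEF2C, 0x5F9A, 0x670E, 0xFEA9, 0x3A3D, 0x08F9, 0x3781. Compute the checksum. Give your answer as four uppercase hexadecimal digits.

One's-complement addition (fold any carry out of bit 15 back into bit 0):
  0xEF2C + 0x5F9A = 0x14EC6 → wrap carry → 0x4EC7
  0x4EC7 + 0x670E = 0x0B5D5
  0xB5D5 + 0xFEA9 = 0x1B47E → wrap carry → 0xB47F
  0xB47F + 0x3A3D = 0x0EEBC
  0xEEBC + 0x08F9 = 0x0F7B5
  0xF7B5 + 0x3781 = 0x12F36 → wrap carry → 0x2F37
One's-complement sum = 0x2F37.
Checksum = ~0x2F37 & 0xFFFF = 0xD0C8.

D0C8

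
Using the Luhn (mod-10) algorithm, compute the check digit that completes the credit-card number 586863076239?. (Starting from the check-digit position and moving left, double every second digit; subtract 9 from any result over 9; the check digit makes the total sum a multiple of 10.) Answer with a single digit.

6

Partial digits right→left: 9 3 2 6 7 0 3 6 8 6 8 5
Double every second digit counting from the check-digit position (so the 1st, 3rd, 5th, ... of the partial from the right).
  doubled (with −9 where >9): 9 4 5 6 7 7 → sum 38
  kept as-is: 3 6 0 6 6 5 → sum 26
Total = 38 + 26 = 64.
Check digit = (10 − (64 mod 10)) mod 10 = 6.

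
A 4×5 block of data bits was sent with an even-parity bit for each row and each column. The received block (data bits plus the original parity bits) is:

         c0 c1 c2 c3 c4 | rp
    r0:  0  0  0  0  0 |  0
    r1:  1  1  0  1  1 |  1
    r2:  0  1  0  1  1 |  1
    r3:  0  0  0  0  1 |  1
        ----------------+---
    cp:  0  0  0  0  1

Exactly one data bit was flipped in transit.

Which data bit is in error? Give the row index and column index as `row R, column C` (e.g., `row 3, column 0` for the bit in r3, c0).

Recompute each row's even parity and compare to rp:
  r0: data parity 0, sent rp 0 → ok
  r1: data parity 0, sent rp 1 → mismatch
  r2: data parity 1, sent rp 1 → ok
  r3: data parity 1, sent rp 1 → ok
Recompute each column's even parity and compare to cp:
  c0: data parity 1, sent cp 0 → mismatch
  c1: data parity 0, sent cp 0 → ok
  c2: data parity 0, sent cp 0 → ok
  c3: data parity 0, sent cp 0 → ok
  c4: data parity 1, sent cp 1 → ok
Exactly one row (r1) and one column (c0) fail → the flipped bit is at their intersection.

row 1, column 0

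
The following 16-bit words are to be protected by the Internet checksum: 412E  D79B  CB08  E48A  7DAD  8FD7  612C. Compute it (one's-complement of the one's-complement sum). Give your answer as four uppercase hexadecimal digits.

C8F0

One's-complement addition (fold any carry out of bit 15 back into bit 0):
  0x412E + 0xD79B = 0x118C9 → wrap carry → 0x18CA
  0x18CA + 0xCB08 = 0x0E3D2
  0xE3D2 + 0xE48A = 0x1C85C → wrap carry → 0xC85D
  0xC85D + 0x7DAD = 0x1460A → wrap carry → 0x460B
  0x460B + 0x8FD7 = 0x0D5E2
  0xD5E2 + 0x612C = 0x1370E → wrap carry → 0x370F
One's-complement sum = 0x370F.
Checksum = ~0x370F & 0xFFFF = 0xC8F0.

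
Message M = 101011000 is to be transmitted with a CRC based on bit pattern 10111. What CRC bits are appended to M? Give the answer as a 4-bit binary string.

Append 4 zeros: 1010110000000. Divide by 10111 (XOR where the leading bit is 1):
  pos 0: 10101 XOR 10111 = 00010
  pos 3: 10100 XOR 10111 = 00011
  pos 6: 11000 XOR 10111 = 01111
  pos 7: 11110 XOR 10111 = 01001
  pos 8: 10010 XOR 10111 = 00101
Remainder (last 4 bits) = 0101. This is the CRC / FCS.

0101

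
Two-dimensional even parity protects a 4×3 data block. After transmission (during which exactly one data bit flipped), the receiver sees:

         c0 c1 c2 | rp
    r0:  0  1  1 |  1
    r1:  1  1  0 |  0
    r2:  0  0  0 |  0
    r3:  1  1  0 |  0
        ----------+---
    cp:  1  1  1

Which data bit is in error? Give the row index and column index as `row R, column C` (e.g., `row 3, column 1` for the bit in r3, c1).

Recompute each row's even parity and compare to rp:
  r0: data parity 0, sent rp 1 → mismatch
  r1: data parity 0, sent rp 0 → ok
  r2: data parity 0, sent rp 0 → ok
  r3: data parity 0, sent rp 0 → ok
Recompute each column's even parity and compare to cp:
  c0: data parity 0, sent cp 1 → mismatch
  c1: data parity 1, sent cp 1 → ok
  c2: data parity 1, sent cp 1 → ok
Exactly one row (r0) and one column (c0) fail → the flipped bit is at their intersection.

row 0, column 0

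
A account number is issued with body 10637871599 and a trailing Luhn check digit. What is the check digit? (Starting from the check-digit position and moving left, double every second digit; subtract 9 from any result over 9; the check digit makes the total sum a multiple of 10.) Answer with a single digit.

Partial digits right→left: 9 9 5 1 7 8 7 3 6 0 1
Double every second digit counting from the check-digit position (so the 1st, 3rd, 5th, ... of the partial from the right).
  doubled (with −9 where >9): 9 1 5 5 3 2 → sum 25
  kept as-is: 9 1 8 3 0 → sum 21
Total = 25 + 21 = 46.
Check digit = (10 − (46 mod 10)) mod 10 = 4.

4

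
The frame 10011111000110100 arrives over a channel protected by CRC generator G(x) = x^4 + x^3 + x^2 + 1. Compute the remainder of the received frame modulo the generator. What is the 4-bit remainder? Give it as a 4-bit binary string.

0010

Modulo-2 division of 10011111000110100 by 11101:
  pos 0: 10011 XOR 11101 = 01110
  pos 1: 11101 XOR 11101 = 00000
  pos 6: 11000 XOR 11101 = 00101
  pos 8: 10111 XOR 11101 = 01010
  pos 9: 10100 XOR 11101 = 01001
  pos 10: 10011 XOR 11101 = 01110
  pos 11: 11100 XOR 11101 = 00001
Remainder = 0010 (nonzero — an error is detected).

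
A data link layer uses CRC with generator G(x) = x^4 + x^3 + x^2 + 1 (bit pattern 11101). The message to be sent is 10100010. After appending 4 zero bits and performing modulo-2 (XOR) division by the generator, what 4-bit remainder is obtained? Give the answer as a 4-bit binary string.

1110

Append 4 zeros: 101000100000. Divide by 11101 (XOR where the leading bit is 1):
  pos 0: 10100 XOR 11101 = 01001
  pos 1: 10010 XOR 11101 = 01111
  pos 2: 11111 XOR 11101 = 00010
  pos 5: 10000 XOR 11101 = 01101
  pos 6: 11010 XOR 11101 = 00111
Remainder (last 4 bits) = 1110. This is the CRC / FCS.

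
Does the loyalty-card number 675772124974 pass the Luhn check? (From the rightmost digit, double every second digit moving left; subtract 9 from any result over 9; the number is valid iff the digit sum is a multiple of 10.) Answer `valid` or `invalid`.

invalid

From the right, keep odd positions and double even positions (subtract 9 from any doubled value over 9):
  doubled (positions 2,4,...): 5 8 2 5 1 3 → sum 24
  kept (positions 1,3,...): 4 9 2 2 7 7 → sum 31
Total = 55.
55 mod 10 = 5, so the number is invalid.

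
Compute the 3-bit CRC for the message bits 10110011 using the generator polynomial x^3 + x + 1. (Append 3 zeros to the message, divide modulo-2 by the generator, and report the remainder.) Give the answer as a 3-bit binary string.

Append 3 zeros: 10110011000. Divide by 1011 (XOR where the leading bit is 1):
  pos 0: 1011 XOR 1011 = 0000
  pos 6: 1100 XOR 1011 = 0111
  pos 7: 1110 XOR 1011 = 0101
Remainder (last 3 bits) = 101. This is the CRC / FCS.

101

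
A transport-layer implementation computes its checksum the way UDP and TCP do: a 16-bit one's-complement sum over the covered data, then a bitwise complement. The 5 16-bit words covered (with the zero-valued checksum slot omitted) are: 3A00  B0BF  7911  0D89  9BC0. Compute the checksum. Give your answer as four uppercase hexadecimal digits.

One's-complement addition (fold any carry out of bit 15 back into bit 0):
  0x3A00 + 0xB0BF = 0x0EABF
  0xEABF + 0x7911 = 0x163D0 → wrap carry → 0x63D1
  0x63D1 + 0x0D89 = 0x0715A
  0x715A + 0x9BC0 = 0x10D1A → wrap carry → 0x0D1B
One's-complement sum = 0x0D1B.
Checksum = ~0x0D1B & 0xFFFF = 0xF2E4.

F2E4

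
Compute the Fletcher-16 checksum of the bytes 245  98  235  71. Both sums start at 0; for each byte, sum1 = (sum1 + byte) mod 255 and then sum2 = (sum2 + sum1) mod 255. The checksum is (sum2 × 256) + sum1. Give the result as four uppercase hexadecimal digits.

Running sums (mod 255):
  after byte 0 (245): sum1=245, sum2=245
  after byte 1 (98): sum1=88, sum2=78
  after byte 2 (235): sum1=68, sum2=146
  after byte 3 (71): sum1=139, sum2=30
Checksum = sum2·256 + sum1 = 30·256 + 139 = 7819 = 0x1E8B.

1E8B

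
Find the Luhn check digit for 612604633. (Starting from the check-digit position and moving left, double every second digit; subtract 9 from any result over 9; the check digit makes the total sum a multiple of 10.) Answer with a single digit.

0

Partial digits right→left: 3 3 6 4 0 6 2 1 6
Double every second digit counting from the check-digit position (so the 1st, 3rd, 5th, ... of the partial from the right).
  doubled (with −9 where >9): 6 3 0 4 3 → sum 16
  kept as-is: 3 4 6 1 → sum 14
Total = 16 + 14 = 30.
Check digit = (10 − (30 mod 10)) mod 10 = 0.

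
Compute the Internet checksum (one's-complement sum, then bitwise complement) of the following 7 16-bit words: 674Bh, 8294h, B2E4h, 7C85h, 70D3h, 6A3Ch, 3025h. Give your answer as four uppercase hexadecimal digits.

DB80

One's-complement addition (fold any carry out of bit 15 back into bit 0):
  0x674B + 0x8294 = 0x0E9DF
  0xE9DF + 0xB2E4 = 0x19CC3 → wrap carry → 0x9CC4
  0x9CC4 + 0x7C85 = 0x11949 → wrap carry → 0x194A
  0x194A + 0x70D3 = 0x08A1D
  0x8A1D + 0x6A3C = 0x0F459
  0xF459 + 0x3025 = 0x1247E → wrap carry → 0x247F
One's-complement sum = 0x247F.
Checksum = ~0x247F & 0xFFFF = 0xDB80.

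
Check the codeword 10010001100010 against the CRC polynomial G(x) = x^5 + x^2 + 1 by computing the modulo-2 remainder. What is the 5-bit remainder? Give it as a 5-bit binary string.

Modulo-2 division of 10010001100010 by 100101:
  pos 0: 100100 XOR 100101 = 000001
  pos 5: 101100 XOR 100101 = 001001
  pos 7: 100101 XOR 100101 = 000000
Remainder = 00000 (zero — the frame passes the CRC check).

00000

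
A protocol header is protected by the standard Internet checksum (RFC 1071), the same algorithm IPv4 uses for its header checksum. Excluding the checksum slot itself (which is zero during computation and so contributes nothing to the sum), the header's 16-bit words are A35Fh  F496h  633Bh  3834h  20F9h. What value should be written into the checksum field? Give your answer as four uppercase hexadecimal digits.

One's-complement addition (fold any carry out of bit 15 back into bit 0):
  0xA35F + 0xF496 = 0x197F5 → wrap carry → 0x97F6
  0x97F6 + 0x633B = 0x0FB31
  0xFB31 + 0x3834 = 0x13365 → wrap carry → 0x3366
  0x3366 + 0x20F9 = 0x0545F
One's-complement sum = 0x545F.
Checksum = ~0x545F & 0xFFFF = 0xABA0.

ABA0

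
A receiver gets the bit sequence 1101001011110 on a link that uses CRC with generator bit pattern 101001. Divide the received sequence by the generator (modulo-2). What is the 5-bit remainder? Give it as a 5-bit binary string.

Modulo-2 division of 1101001011110 by 101001:
  pos 0: 110100 XOR 101001 = 011101
  pos 1: 111011 XOR 101001 = 010010
  pos 2: 100100 XOR 101001 = 001101
  pos 4: 110111 XOR 101001 = 011110
  pos 5: 111101 XOR 101001 = 010100
  pos 6: 101001 XOR 101001 = 000000
Remainder = 00000 (zero — the frame passes the CRC check).

00000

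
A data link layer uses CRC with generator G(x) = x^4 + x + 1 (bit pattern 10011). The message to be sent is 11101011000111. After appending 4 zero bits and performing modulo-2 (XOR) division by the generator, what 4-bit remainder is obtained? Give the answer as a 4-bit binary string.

Append 4 zeros: 111010110001110000. Divide by 10011 (XOR where the leading bit is 1):
  pos 0: 11101 XOR 10011 = 01110
  pos 1: 11100 XOR 10011 = 01111
  pos 2: 11111 XOR 10011 = 01100
  pos 3: 11001 XOR 10011 = 01010
  pos 4: 10100 XOR 10011 = 00111
  pos 6: 11100 XOR 10011 = 01111
  pos 7: 11111 XOR 10011 = 01100
  pos 8: 11001 XOR 10011 = 01010
  pos 9: 10101 XOR 10011 = 00110
  pos 11: 11000 XOR 10011 = 01011
  pos 12: 10110 XOR 10011 = 00101
Remainder (last 4 bits) = 1010. This is the CRC / FCS.

1010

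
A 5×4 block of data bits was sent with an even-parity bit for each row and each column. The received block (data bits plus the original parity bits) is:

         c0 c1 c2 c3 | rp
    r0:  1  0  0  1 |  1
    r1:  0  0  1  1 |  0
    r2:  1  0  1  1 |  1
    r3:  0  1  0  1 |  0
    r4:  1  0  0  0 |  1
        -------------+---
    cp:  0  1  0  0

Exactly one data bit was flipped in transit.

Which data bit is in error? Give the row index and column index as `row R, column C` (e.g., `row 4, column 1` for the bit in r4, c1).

Recompute each row's even parity and compare to rp:
  r0: data parity 0, sent rp 1 → mismatch
  r1: data parity 0, sent rp 0 → ok
  r2: data parity 1, sent rp 1 → ok
  r3: data parity 0, sent rp 0 → ok
  r4: data parity 1, sent rp 1 → ok
Recompute each column's even parity and compare to cp:
  c0: data parity 1, sent cp 0 → mismatch
  c1: data parity 1, sent cp 1 → ok
  c2: data parity 0, sent cp 0 → ok
  c3: data parity 0, sent cp 0 → ok
Exactly one row (r0) and one column (c0) fail → the flipped bit is at their intersection.

row 0, column 0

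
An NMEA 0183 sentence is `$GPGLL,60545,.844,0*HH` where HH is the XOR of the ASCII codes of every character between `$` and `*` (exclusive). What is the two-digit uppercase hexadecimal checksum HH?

68

XOR the ASCII codes of the payload characters:
  'G' = 0x47 → acc = 0x47
  'P' = 0x50 → acc = 0x17
  'G' = 0x47 → acc = 0x50
  'L' = 0x4C → acc = 0x1C
  'L' = 0x4C → acc = 0x50
  ',' = 0x2C → acc = 0x7C
  '6' = 0x36 → acc = 0x4A
  '0' = 0x30 → acc = 0x7A
  '5' = 0x35 → acc = 0x4F
  '4' = 0x34 → acc = 0x7B
  '5' = 0x35 → acc = 0x4E
  ',' = 0x2C → acc = 0x62
  '.' = 0x2E → acc = 0x4C
  '8' = 0x38 → acc = 0x74
  '4' = 0x34 → acc = 0x40
  '4' = 0x34 → acc = 0x74
  ',' = 0x2C → acc = 0x58
  '0' = 0x30 → acc = 0x68
Checksum = 0x68.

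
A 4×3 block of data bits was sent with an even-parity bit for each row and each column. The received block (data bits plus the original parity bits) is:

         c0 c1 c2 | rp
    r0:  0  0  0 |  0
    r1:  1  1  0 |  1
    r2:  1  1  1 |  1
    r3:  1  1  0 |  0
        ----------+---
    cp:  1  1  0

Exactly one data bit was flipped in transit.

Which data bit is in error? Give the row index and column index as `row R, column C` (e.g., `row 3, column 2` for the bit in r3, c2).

row 1, column 2

Recompute each row's even parity and compare to rp:
  r0: data parity 0, sent rp 0 → ok
  r1: data parity 0, sent rp 1 → mismatch
  r2: data parity 1, sent rp 1 → ok
  r3: data parity 0, sent rp 0 → ok
Recompute each column's even parity and compare to cp:
  c0: data parity 1, sent cp 1 → ok
  c1: data parity 1, sent cp 1 → ok
  c2: data parity 1, sent cp 0 → mismatch
Exactly one row (r1) and one column (c2) fail → the flipped bit is at their intersection.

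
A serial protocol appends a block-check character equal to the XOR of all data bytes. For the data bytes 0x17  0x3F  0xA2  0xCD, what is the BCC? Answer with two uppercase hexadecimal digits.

XOR the bytes together:
  start with 0x17
  0x17 ⊕ 0x3F = 0x28
  0x28 ⊕ 0xA2 = 0x8A
  0x8A ⊕ 0xCD = 0x47

47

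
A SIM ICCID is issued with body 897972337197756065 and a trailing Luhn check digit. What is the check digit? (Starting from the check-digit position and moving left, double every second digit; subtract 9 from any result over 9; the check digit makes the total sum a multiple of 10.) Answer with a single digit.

Partial digits right→left: 5 6 0 6 5 7 7 9 1 7 3 3 2 7 9 7 9 8
Double every second digit counting from the check-digit position (so the 1st, 3rd, 5th, ... of the partial from the right).
  doubled (with −9 where >9): 1 0 1 5 2 6 4 9 9 → sum 37
  kept as-is: 6 6 7 9 7 3 7 7 8 → sum 60
Total = 37 + 60 = 97.
Check digit = (10 − (97 mod 10)) mod 10 = 3.

3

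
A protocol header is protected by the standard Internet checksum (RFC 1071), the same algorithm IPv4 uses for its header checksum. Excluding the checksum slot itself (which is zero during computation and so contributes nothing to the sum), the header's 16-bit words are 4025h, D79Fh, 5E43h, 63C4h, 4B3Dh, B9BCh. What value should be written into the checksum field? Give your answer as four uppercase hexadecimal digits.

One's-complement addition (fold any carry out of bit 15 back into bit 0):
  0x4025 + 0xD79F = 0x117C4 → wrap carry → 0x17C5
  0x17C5 + 0x5E43 = 0x07608
  0x7608 + 0x63C4 = 0x0D9CC
  0xD9CC + 0x4B3D = 0x12509 → wrap carry → 0x250A
  0x250A + 0xB9BC = 0x0DEC6
One's-complement sum = 0xDEC6.
Checksum = ~0xDEC6 & 0xFFFF = 0x2139.

2139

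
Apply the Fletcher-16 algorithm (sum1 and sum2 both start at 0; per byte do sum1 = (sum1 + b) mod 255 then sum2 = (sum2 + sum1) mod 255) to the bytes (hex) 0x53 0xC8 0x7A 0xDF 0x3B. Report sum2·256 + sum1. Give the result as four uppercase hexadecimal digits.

Running sums (mod 255):
  after byte 0 (0x53): sum1=83, sum2=83
  after byte 1 (0xC8): sum1=28, sum2=111
  after byte 2 (0x7A): sum1=150, sum2=6
  after byte 3 (0xDF): sum1=118, sum2=124
  after byte 4 (0x3B): sum1=177, sum2=46
Checksum = sum2·256 + sum1 = 46·256 + 177 = 11953 = 0x2EB1.

2EB1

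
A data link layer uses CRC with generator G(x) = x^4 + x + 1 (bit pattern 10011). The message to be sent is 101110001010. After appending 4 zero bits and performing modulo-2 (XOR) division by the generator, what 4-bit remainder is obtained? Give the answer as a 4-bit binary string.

Append 4 zeros: 1011100010100000. Divide by 10011 (XOR where the leading bit is 1):
  pos 0: 10111 XOR 10011 = 00100
  pos 2: 10000 XOR 10011 = 00011
  pos 5: 11010 XOR 10011 = 01001
  pos 6: 10011 XOR 10011 = 00000
Remainder (last 4 bits) = 0000. This is the CRC / FCS.

0000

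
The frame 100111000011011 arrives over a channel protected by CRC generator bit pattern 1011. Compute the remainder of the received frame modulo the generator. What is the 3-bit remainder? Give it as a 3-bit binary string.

110

Modulo-2 division of 100111000011011 by 1011:
  pos 0: 1001 XOR 1011 = 0010
  pos 2: 1011 XOR 1011 = 0000
  pos 10: 1101 XOR 1011 = 0110
  pos 11: 1101 XOR 1011 = 0110
Remainder = 110 (nonzero — an error is detected).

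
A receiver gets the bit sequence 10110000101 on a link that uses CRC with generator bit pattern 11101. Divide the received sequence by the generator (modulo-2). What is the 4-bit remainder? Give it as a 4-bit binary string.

1110

Modulo-2 division of 10110000101 by 11101:
  pos 0: 10110 XOR 11101 = 01011
  pos 1: 10110 XOR 11101 = 01011
  pos 2: 10110 XOR 11101 = 01011
  pos 3: 10110 XOR 11101 = 01011
  pos 4: 10111 XOR 11101 = 01010
  pos 5: 10100 XOR 11101 = 01001
  pos 6: 10011 XOR 11101 = 01110
Remainder = 1110 (nonzero — an error is detected).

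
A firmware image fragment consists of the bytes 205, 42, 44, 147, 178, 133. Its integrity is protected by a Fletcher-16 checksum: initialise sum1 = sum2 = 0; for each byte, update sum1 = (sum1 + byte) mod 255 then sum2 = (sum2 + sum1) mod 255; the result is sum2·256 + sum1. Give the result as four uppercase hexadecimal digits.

FBEF

Running sums (mod 255):
  after byte 0 (205): sum1=205, sum2=205
  after byte 1 (42): sum1=247, sum2=197
  after byte 2 (44): sum1=36, sum2=233
  after byte 3 (147): sum1=183, sum2=161
  after byte 4 (178): sum1=106, sum2=12
  after byte 5 (133): sum1=239, sum2=251
Checksum = sum2·256 + sum1 = 251·256 + 239 = 64495 = 0xFBEF.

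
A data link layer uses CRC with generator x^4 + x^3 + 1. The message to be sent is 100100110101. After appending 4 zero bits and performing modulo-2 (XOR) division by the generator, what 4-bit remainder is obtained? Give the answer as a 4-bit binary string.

Append 4 zeros: 1001001101010000. Divide by 11001 (XOR where the leading bit is 1):
  pos 0: 10010 XOR 11001 = 01011
  pos 1: 10110 XOR 11001 = 01111
  pos 2: 11111 XOR 11001 = 00110
  pos 4: 11010 XOR 11001 = 00011
  pos 7: 11101 XOR 11001 = 00100
  pos 9: 10000 XOR 11001 = 01001
  pos 10: 10010 XOR 11001 = 01011
  pos 11: 10110 XOR 11001 = 01111
Remainder (last 4 bits) = 1111. This is the CRC / FCS.

1111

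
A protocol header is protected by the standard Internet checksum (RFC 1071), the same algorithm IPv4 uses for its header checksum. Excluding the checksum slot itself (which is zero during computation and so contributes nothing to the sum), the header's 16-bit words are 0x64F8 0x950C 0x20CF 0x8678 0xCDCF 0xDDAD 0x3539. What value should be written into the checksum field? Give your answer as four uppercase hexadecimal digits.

7DFC

One's-complement addition (fold any carry out of bit 15 back into bit 0):
  0x64F8 + 0x950C = 0x0FA04
  0xFA04 + 0x20CF = 0x11AD3 → wrap carry → 0x1AD4
  0x1AD4 + 0x8678 = 0x0A14C
  0xA14C + 0xCDCF = 0x16F1B → wrap carry → 0x6F1C
  0x6F1C + 0xDDAD = 0x14CC9 → wrap carry → 0x4CCA
  0x4CCA + 0x3539 = 0x08203
One's-complement sum = 0x8203.
Checksum = ~0x8203 & 0xFFFF = 0x7DFC.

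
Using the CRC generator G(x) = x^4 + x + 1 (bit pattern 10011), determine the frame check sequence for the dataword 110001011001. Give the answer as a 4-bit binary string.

Append 4 zeros: 1100010110010000. Divide by 10011 (XOR where the leading bit is 1):
  pos 0: 11000 XOR 10011 = 01011
  pos 1: 10111 XOR 10011 = 00100
  pos 3: 10001 XOR 10011 = 00010
  pos 6: 10100 XOR 10011 = 00111
  pos 8: 11110 XOR 10011 = 01101
  pos 9: 11010 XOR 10011 = 01001
  pos 10: 10010 XOR 10011 = 00001
Remainder (last 4 bits) = 0010. This is the CRC / FCS.

0010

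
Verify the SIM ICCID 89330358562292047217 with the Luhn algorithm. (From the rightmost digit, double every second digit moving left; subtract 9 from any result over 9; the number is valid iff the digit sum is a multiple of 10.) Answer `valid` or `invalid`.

invalid

From the right, keep odd positions and double even positions (subtract 9 from any doubled value over 9):
  doubled (positions 2,4,...): 2 5 0 9 4 1 1 0 6 7 → sum 35
  kept (positions 1,3,...): 7 2 4 2 2 6 8 3 3 9 → sum 46
Total = 81.
81 mod 10 = 1, so the number is invalid.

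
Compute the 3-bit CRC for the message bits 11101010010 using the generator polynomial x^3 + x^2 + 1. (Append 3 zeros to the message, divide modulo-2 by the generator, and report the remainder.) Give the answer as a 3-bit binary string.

Append 3 zeros: 11101010010000. Divide by 1101 (XOR where the leading bit is 1):
  pos 0: 1110 XOR 1101 = 0011
  pos 2: 1110 XOR 1101 = 0011
  pos 4: 1110 XOR 1101 = 0011
  pos 6: 1101 XOR 1101 = 0000
Remainder (last 3 bits) = 000. This is the CRC / FCS.

000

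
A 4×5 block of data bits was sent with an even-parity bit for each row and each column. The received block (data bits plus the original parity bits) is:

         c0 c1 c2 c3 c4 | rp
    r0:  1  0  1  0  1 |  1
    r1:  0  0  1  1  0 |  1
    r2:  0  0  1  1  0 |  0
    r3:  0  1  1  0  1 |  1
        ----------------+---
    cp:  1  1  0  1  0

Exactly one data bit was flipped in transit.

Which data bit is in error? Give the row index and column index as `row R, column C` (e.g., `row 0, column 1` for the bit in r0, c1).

Recompute each row's even parity and compare to rp:
  r0: data parity 1, sent rp 1 → ok
  r1: data parity 0, sent rp 1 → mismatch
  r2: data parity 0, sent rp 0 → ok
  r3: data parity 1, sent rp 1 → ok
Recompute each column's even parity and compare to cp:
  c0: data parity 1, sent cp 1 → ok
  c1: data parity 1, sent cp 1 → ok
  c2: data parity 0, sent cp 0 → ok
  c3: data parity 0, sent cp 1 → mismatch
  c4: data parity 0, sent cp 0 → ok
Exactly one row (r1) and one column (c3) fail → the flipped bit is at their intersection.

row 1, column 3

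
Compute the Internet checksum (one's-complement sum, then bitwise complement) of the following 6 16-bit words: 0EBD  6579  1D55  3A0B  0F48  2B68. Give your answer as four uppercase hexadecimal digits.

One's-complement addition (fold any carry out of bit 15 back into bit 0):
  0x0EBD + 0x6579 = 0x07436
  0x7436 + 0x1D55 = 0x0918B
  0x918B + 0x3A0B = 0x0CB96
  0xCB96 + 0x0F48 = 0x0DADE
  0xDADE + 0x2B68 = 0x10646 → wrap carry → 0x0647
One's-complement sum = 0x0647.
Checksum = ~0x0647 & 0xFFFF = 0xF9B8.

F9B8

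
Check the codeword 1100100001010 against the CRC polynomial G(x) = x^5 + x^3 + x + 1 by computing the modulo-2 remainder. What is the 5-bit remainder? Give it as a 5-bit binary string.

Modulo-2 division of 1100100001010 by 101011:
  pos 0: 110010 XOR 101011 = 011001
  pos 1: 110010 XOR 101011 = 011001
  pos 2: 110010 XOR 101011 = 011001
  pos 3: 110010 XOR 101011 = 011001
  pos 4: 110011 XOR 101011 = 011000
  pos 5: 110000 XOR 101011 = 011011
  pos 6: 110111 XOR 101011 = 011100
  pos 7: 111000 XOR 101011 = 010011
Remainder = 10011 (nonzero — an error is detected).

10011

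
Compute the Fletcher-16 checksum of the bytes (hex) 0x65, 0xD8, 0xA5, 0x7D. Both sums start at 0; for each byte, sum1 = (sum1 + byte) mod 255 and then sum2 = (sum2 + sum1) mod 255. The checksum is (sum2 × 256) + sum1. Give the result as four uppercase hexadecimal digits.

Running sums (mod 255):
  after byte 0 (0x65): sum1=101, sum2=101
  after byte 1 (0xD8): sum1=62, sum2=163
  after byte 2 (0xA5): sum1=227, sum2=135
  after byte 3 (0x7D): sum1=97, sum2=232
Checksum = sum2·256 + sum1 = 232·256 + 97 = 59489 = 0xE861.

E861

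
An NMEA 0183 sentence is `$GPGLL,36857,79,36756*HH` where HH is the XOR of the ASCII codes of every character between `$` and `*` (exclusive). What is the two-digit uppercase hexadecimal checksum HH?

7C

XOR the ASCII codes of the payload characters:
  'G' = 0x47 → acc = 0x47
  'P' = 0x50 → acc = 0x17
  'G' = 0x47 → acc = 0x50
  'L' = 0x4C → acc = 0x1C
  'L' = 0x4C → acc = 0x50
  ',' = 0x2C → acc = 0x7C
  '3' = 0x33 → acc = 0x4F
  '6' = 0x36 → acc = 0x79
  '8' = 0x38 → acc = 0x41
  '5' = 0x35 → acc = 0x74
  '7' = 0x37 → acc = 0x43
  ',' = 0x2C → acc = 0x6F
  '7' = 0x37 → acc = 0x58
  '9' = 0x39 → acc = 0x61
  ',' = 0x2C → acc = 0x4D
  '3' = 0x33 → acc = 0x7E
  '6' = 0x36 → acc = 0x48
  '7' = 0x37 → acc = 0x7F
  '5' = 0x35 → acc = 0x4A
  '6' = 0x36 → acc = 0x7C
Checksum = 0x7C.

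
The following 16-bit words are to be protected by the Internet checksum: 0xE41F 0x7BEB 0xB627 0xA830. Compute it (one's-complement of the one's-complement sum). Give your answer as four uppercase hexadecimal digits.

419C

One's-complement addition (fold any carry out of bit 15 back into bit 0):
  0xE41F + 0x7BEB = 0x1600A → wrap carry → 0x600B
  0x600B + 0xB627 = 0x11632 → wrap carry → 0x1633
  0x1633 + 0xA830 = 0x0BE63
One's-complement sum = 0xBE63.
Checksum = ~0xBE63 & 0xFFFF = 0x419C.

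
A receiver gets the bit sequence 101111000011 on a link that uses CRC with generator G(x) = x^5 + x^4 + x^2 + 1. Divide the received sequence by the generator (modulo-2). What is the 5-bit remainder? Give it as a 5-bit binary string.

Modulo-2 division of 101111000011 by 110101:
  pos 0: 101111 XOR 110101 = 011010
  pos 1: 110100 XOR 110101 = 000001
  pos 6: 100011 XOR 110101 = 010110
Remainder = 10110 (nonzero — an error is detected).

10110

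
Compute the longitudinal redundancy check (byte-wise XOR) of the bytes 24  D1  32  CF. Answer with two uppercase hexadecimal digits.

08

XOR the bytes together:
  start with 0x24
  0x24 ⊕ 0xD1 = 0xF5
  0xF5 ⊕ 0x32 = 0xC7
  0xC7 ⊕ 0xCF = 0x08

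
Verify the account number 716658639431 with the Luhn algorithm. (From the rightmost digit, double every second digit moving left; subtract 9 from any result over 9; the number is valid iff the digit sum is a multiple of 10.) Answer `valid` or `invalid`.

From the right, keep odd positions and double even positions (subtract 9 from any doubled value over 9):
  doubled (positions 2,4,...): 6 9 3 1 3 5 → sum 27
  kept (positions 1,3,...): 1 4 3 8 6 1 → sum 23
Total = 50.
50 mod 10 = 0, so the number is valid.

valid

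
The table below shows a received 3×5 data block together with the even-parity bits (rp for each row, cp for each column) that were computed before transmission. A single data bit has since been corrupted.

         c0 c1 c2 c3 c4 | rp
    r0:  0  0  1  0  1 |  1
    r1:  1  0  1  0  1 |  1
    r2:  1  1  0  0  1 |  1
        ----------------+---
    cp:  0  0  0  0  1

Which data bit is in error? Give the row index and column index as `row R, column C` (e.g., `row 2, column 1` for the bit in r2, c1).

Recompute each row's even parity and compare to rp:
  r0: data parity 0, sent rp 1 → mismatch
  r1: data parity 1, sent rp 1 → ok
  r2: data parity 1, sent rp 1 → ok
Recompute each column's even parity and compare to cp:
  c0: data parity 0, sent cp 0 → ok
  c1: data parity 1, sent cp 0 → mismatch
  c2: data parity 0, sent cp 0 → ok
  c3: data parity 0, sent cp 0 → ok
  c4: data parity 1, sent cp 1 → ok
Exactly one row (r0) and one column (c1) fail → the flipped bit is at their intersection.

row 0, column 1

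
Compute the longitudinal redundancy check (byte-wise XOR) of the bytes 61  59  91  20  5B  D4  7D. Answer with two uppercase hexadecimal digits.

XOR the bytes together:
  start with 0x61
  0x61 ⊕ 0x59 = 0x38
  0x38 ⊕ 0x91 = 0xA9
  0xA9 ⊕ 0x20 = 0x89
  0x89 ⊕ 0x5B = 0xD2
  0xD2 ⊕ 0xD4 = 0x06
  0x06 ⊕ 0x7D = 0x7B

7B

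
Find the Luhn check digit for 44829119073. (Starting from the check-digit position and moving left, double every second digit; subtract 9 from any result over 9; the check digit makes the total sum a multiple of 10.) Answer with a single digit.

5

Partial digits right→left: 3 7 0 9 1 1 9 2 8 4 4
Double every second digit counting from the check-digit position (so the 1st, 3rd, 5th, ... of the partial from the right).
  doubled (with −9 where >9): 6 0 2 9 7 8 → sum 32
  kept as-is: 7 9 1 2 4 → sum 23
Total = 32 + 23 = 55.
Check digit = (10 − (55 mod 10)) mod 10 = 5.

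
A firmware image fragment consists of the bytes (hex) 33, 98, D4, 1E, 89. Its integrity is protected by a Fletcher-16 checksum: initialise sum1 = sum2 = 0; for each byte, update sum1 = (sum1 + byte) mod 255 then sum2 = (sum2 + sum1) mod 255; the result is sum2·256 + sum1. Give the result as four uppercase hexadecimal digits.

A648

Running sums (mod 255):
  after byte 0 (33): sum1=51, sum2=51
  after byte 1 (98): sum1=203, sum2=254
  after byte 2 (D4): sum1=160, sum2=159
  after byte 3 (1E): sum1=190, sum2=94
  after byte 4 (89): sum1=72, sum2=166
Checksum = sum2·256 + sum1 = 166·256 + 72 = 42568 = 0xA648.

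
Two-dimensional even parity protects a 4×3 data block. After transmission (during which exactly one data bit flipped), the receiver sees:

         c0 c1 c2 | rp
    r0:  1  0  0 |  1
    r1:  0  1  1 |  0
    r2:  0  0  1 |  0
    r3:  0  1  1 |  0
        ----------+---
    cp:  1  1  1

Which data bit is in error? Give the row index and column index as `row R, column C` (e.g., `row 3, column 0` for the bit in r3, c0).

row 2, column 1

Recompute each row's even parity and compare to rp:
  r0: data parity 1, sent rp 1 → ok
  r1: data parity 0, sent rp 0 → ok
  r2: data parity 1, sent rp 0 → mismatch
  r3: data parity 0, sent rp 0 → ok
Recompute each column's even parity and compare to cp:
  c0: data parity 1, sent cp 1 → ok
  c1: data parity 0, sent cp 1 → mismatch
  c2: data parity 1, sent cp 1 → ok
Exactly one row (r2) and one column (c1) fail → the flipped bit is at their intersection.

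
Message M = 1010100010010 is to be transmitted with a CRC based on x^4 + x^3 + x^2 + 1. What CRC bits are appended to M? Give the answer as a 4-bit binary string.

0111

Append 4 zeros: 10101000100100000. Divide by 11101 (XOR where the leading bit is 1):
  pos 0: 10101 XOR 11101 = 01000
  pos 1: 10000 XOR 11101 = 01101
  pos 2: 11010 XOR 11101 = 00111
  pos 4: 11101 XOR 11101 = 00000
  pos 11: 10000 XOR 11101 = 01101
  pos 12: 11010 XOR 11101 = 00111
Remainder (last 4 bits) = 0111. This is the CRC / FCS.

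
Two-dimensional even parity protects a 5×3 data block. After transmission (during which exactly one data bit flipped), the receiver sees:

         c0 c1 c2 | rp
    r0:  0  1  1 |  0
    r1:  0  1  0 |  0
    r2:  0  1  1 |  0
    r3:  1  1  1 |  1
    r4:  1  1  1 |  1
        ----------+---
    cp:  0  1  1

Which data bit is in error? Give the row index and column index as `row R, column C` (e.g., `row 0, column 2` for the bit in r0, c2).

Recompute each row's even parity and compare to rp:
  r0: data parity 0, sent rp 0 → ok
  r1: data parity 1, sent rp 0 → mismatch
  r2: data parity 0, sent rp 0 → ok
  r3: data parity 1, sent rp 1 → ok
  r4: data parity 1, sent rp 1 → ok
Recompute each column's even parity and compare to cp:
  c0: data parity 0, sent cp 0 → ok
  c1: data parity 1, sent cp 1 → ok
  c2: data parity 0, sent cp 1 → mismatch
Exactly one row (r1) and one column (c2) fail → the flipped bit is at their intersection.

row 1, column 2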